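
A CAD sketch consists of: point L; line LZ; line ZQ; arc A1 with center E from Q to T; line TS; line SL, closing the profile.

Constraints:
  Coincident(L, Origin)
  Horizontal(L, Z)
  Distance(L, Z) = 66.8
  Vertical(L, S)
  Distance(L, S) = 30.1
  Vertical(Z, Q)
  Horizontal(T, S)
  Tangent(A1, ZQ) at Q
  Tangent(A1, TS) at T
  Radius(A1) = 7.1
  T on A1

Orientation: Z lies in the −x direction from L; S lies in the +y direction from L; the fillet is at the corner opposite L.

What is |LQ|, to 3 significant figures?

70.6

L is at the origin; LZ is horizontal with |LZ| = 66.8 and Z on the −x side, so Z = (-66.8, 0.00). LS is vertical with |LS| = 30.1 and S on the +y side, so S = (0.00, 30.1). The virtual corner opposite L is at (-66.8, 30.1). The tangent condition forces EQ to be normal to ZQ and since A1 is tangent to TS there, ET ⟂ TS, with radius 7.1, so the center E sits 7.1 in from both sides at E = (-59.7, 23.0). That places the tangent points at Q = (-66.8, 23.0) on ZQ and T = (-59.7, 30.1) on TS. Then |LQ| = |Q − L| = 70.6.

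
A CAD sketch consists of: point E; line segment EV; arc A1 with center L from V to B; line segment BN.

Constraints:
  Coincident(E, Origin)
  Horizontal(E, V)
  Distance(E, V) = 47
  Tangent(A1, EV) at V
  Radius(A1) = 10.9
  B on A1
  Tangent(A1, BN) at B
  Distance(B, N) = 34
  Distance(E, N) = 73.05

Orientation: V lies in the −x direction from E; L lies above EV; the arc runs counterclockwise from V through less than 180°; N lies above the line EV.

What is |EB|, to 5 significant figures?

41.745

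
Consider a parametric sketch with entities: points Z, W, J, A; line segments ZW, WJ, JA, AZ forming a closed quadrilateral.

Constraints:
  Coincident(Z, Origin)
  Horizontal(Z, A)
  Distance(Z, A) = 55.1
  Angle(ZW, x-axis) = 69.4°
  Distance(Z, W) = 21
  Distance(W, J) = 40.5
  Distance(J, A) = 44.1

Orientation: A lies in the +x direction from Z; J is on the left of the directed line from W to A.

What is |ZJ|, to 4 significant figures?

58.78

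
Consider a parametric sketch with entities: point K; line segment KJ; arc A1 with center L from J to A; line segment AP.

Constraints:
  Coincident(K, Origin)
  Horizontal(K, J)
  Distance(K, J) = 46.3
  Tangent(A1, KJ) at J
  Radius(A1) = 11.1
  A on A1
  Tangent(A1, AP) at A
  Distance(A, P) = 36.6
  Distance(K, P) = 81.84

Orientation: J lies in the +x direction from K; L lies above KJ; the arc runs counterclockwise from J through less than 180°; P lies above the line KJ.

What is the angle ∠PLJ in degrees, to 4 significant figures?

138.9°

K is at the origin; K and J share the same y with |KJ| = 46.3 and J on the +x side, so J = (46.30, 0.000). Since A1 is tangent to KJ there, LJ ⟂ KJ, so L = J + (0, 11.1) = (46.30, 11.10). Since LA ⟂ AP (tangency), |LP| = √(11.1² + 36.6²) = 38.25 regardless of where A sits on A1. So P lies on both circle(K, 81.84) and circle(L, 38.25); the above-KJ intersection is P = (71.44, 39.92). A is the foot of the tangent from P: A = (56.42, 6.544).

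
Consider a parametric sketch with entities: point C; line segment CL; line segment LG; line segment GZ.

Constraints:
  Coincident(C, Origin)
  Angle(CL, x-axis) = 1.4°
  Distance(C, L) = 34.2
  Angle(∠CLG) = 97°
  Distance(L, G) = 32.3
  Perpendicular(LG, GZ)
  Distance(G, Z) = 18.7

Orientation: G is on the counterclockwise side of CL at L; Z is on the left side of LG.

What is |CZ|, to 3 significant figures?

39.5

∠CLG = 97.0°, so LG runs at 1.4° + (180° − 97.0°) = 84.4° from the x-axis; with |LG| = 32.3, G = L + 32.3·(cos 84.4°, sin 84.4°) = (37.3, 33.0). The perpendicularity gives GZ at right angles to LG; with |GZ| = 18.7 on the left of LG, Z = G + 18.7·(-0.995, 0.0976) = (18.7, 34.8). Then |CZ| = |Z − C| = 39.5.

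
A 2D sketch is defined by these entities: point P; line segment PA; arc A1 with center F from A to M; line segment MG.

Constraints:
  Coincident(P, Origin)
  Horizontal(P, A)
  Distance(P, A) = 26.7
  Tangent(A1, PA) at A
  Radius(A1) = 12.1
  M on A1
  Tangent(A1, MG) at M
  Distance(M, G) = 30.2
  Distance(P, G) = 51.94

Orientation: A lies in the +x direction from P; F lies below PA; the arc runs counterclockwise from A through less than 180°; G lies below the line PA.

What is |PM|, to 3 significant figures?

22.6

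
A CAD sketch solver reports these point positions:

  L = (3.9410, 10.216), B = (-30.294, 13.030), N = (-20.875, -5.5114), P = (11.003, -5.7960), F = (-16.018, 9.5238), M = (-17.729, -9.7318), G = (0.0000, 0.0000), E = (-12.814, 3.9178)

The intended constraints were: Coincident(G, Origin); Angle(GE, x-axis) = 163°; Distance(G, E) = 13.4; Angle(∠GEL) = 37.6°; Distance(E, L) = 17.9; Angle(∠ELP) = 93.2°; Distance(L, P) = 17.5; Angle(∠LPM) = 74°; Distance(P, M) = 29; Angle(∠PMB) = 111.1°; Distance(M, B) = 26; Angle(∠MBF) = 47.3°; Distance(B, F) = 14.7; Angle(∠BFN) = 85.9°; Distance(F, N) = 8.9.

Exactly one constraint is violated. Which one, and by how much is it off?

Distance(F, N) = 8.9 — off by 6.90.

G = (0.00, 0.00) ✓; GE at 163.0° ✓; |GE| = 13.40 ✓; ∠GEL = 37.60° ✓; |EL| = 17.90 ✓; ∠ELP = 93.20° ✓; |LP| = 17.50 ✓; ∠LPM = 74.00° ✓; |PM| = 29.00 ✓; ∠PMB = 111.1° ✓; |MB| = 26.00 ✓; ∠MBF = 47.30° ✓; |BF| = 14.70 ✓; ∠BFN = 85.90° ✓; |FN| = 15.80 ✗.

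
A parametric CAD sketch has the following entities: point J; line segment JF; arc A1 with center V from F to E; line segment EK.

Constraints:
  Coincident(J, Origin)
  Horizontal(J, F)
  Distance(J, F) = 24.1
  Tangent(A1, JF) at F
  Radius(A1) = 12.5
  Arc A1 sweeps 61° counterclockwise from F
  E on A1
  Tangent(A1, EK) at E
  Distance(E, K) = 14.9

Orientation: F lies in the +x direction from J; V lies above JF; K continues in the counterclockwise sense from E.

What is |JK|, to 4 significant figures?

46.53

J is at the origin; JF is horizontal with |JF| = 24.1 and F on the +x side, so F = (24.10, 0.000). Tangency of A1 to JF means the radius VF is perpendicular to JF, so V = F + (0, 12.5) = (24.10, 12.50). On A1, F sits at bearing -90° from V; a 61° counterclockwise sweep puts E at bearing -29°, so E = V + 12.5·(cos -29°, sin -29°) = (35.03, 6.440). Since A1 is tangent to EK there, VE ⟂ EK, so EK runs along (−sin -29°, cos -29°); with |EK| = 14.9, K = (42.26, 19.47). Then |JK| = |K − J| = 46.53.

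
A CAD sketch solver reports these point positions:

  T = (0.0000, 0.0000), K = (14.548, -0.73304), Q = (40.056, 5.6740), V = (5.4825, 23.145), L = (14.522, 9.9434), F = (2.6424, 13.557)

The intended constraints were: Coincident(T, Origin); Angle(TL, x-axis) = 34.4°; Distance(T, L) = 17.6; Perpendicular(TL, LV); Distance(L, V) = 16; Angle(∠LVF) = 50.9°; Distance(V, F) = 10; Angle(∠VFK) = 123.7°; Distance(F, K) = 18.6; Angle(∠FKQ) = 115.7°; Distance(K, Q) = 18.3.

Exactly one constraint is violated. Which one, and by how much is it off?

Distance(K, Q) = 18.3 — off by 8.00.

T = (0.00, 0.00) ✓; TL at 34.40° ✓; |TL| = 17.60 ✓; ∠(TL, LV) = 90.00° ✓; |LV| = 16.00 ✓; ∠LVF = 50.90° ✓; |VF| = 10.00 ✓; ∠VFK = 123.7° ✓; |FK| = 18.60 ✓; ∠FKQ = 115.7° ✓; |KQ| = 26.30 ✗.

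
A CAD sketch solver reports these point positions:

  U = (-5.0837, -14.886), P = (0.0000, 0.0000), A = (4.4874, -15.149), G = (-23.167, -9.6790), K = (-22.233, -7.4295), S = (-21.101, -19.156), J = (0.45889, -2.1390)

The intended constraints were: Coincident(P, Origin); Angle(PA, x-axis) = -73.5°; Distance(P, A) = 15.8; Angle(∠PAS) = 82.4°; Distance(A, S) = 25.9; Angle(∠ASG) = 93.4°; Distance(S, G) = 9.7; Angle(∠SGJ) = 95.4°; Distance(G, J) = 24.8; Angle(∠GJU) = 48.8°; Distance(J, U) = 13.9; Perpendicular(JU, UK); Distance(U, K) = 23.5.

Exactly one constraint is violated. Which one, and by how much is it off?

Distance(U, K) = 23.5 — off by 4.80.

P = (0.00, 0.00) ✓; PA at -73.50° ✓; |PA| = 15.80 ✓; ∠PAS = 82.40° ✓; |AS| = 25.90 ✓; ∠ASG = 93.40° ✓; |SG| = 9.700 ✓; ∠SGJ = 95.40° ✓; |GJ| = 24.80 ✓; ∠GJU = 48.80° ✓; |JU| = 13.90 ✓; ∠(JU, UK) = 90.00° ✓; |UK| = 18.70 ✗.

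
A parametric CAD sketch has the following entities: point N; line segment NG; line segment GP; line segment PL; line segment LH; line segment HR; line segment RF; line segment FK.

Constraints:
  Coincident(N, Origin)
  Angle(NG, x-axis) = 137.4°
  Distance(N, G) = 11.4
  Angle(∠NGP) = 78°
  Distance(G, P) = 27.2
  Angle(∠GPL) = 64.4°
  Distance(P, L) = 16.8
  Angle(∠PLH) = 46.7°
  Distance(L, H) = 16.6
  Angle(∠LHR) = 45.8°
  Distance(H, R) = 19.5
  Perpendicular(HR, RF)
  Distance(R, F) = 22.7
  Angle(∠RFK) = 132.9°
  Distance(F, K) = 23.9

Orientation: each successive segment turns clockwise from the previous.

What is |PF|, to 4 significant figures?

28.51

N is at the origin; NG runs at 137.4° with length 11.4, so G = (-8.392, 7.716). ∠NGP = 78.0° gives GP at 35.40° from the x-axis; with |GP| = 27.2, P = (13.78, 23.47). ∠GPL = 64.4° gives PL at -80.20° from the x-axis; with |PL| = 16.8, L = (16.64, 6.918). ∠PLH = 46.7° gives LH at 146.5° from the x-axis; with |LH| = 16.6, H = (2.797, 16.08). ∠LHR = 45.8° gives HR at 12.30° from the x-axis; with |HR| = 19.5, R = (21.85, 20.23). HR ⟂ RF, so RF runs at -77.70°; with |RF| = 22.7, F = (26.69, -1.945). Then |PF| = |F − P| = 28.51.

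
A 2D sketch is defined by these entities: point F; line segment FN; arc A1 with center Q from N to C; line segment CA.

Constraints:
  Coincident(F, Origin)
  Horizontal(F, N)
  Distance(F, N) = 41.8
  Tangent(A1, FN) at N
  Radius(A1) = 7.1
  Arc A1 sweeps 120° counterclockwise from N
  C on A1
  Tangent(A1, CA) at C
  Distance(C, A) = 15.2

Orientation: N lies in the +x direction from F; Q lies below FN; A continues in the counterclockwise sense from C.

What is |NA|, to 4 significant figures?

23.86

F is at the origin; FN is horizontal with |FN| = 41.8 and N on the +x side, so N = (41.80, 0.000). A1 meets FN tangentially, so QN is at right angles to FN, so Q = N + (0, -7.1) = (41.80, -7.100). On A1, N sits at bearing 90° from Q; a 120° counterclockwise sweep puts C at bearing 210°, so C = Q + 7.1·(cos 210°, sin 210°) = (35.65, -10.65). The tangent condition forces QC to be normal to CA, so CA runs along (−sin 210°, cos 210°); with |CA| = 15.2, A = (43.25, -23.81). Then |NA| = |A − N| = 23.86.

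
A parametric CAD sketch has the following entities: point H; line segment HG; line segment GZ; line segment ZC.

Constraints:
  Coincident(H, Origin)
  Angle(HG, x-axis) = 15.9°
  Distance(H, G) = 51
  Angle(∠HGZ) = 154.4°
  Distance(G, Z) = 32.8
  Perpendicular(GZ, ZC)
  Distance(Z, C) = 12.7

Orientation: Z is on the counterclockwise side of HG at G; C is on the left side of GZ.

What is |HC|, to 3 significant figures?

79.3

∠HGZ = 154.4°, so GZ runs at 15.9° + (180° − 154.4°) = 41.5° from the x-axis; with |GZ| = 32.8, Z = G + 32.8·(cos 41.5°, sin 41.5°) = (73.6, 35.7). The perpendicularity gives ZC at right angles to GZ; with |ZC| = 12.7 on the left of GZ, C = Z + 12.7·(-0.663, 0.749) = (65.2, 45.2). Then |HC| = |C − H| = 79.3.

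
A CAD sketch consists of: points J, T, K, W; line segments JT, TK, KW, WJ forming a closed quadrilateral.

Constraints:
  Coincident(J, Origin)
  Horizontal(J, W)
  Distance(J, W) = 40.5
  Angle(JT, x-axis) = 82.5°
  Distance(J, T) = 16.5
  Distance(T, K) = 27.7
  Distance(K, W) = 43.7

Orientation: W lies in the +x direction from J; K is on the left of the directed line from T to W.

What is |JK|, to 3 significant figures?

42.7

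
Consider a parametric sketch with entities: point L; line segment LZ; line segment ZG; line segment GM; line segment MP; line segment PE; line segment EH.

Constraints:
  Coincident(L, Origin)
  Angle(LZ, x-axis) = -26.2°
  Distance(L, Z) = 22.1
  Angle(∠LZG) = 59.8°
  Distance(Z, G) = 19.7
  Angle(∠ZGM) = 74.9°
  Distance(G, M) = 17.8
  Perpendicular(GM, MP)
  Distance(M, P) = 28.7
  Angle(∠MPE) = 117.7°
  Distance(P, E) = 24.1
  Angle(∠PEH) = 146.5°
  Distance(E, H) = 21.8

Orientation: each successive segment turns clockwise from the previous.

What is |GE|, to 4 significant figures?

40.06

L is at the origin; LZ runs at -26.2° with length 22.1, so Z = (19.83, -9.757). ∠LZG = 59.8° gives ZG at -146.4° from the x-axis; with |ZG| = 19.7, G = (3.421, -20.66). ∠ZGM = 74.9° gives GM at 108.5° from the x-axis; with |GM| = 17.8, M = (-2.227, -3.779). GM is perpendicular to MP, so MP runs at 18.50°; with |MP| = 28.7, P = (24.99, 5.328). ∠MPE = 117.7° gives PE at -43.80° from the x-axis; with |PE| = 24.1, E = (42.38, -11.35). Then |GE| = |E − G| = 40.06.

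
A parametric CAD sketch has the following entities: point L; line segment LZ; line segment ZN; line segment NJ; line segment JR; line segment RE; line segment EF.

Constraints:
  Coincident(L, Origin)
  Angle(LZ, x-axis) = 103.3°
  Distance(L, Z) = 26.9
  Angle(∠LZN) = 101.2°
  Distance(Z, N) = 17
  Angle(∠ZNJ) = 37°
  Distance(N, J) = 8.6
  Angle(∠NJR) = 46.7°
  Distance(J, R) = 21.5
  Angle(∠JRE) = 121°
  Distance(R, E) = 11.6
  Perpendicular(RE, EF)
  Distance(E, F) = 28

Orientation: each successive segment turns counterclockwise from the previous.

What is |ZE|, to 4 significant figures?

31.19

L is at the origin; LZ runs at 103.3° with length 26.9, so Z = (-6.188, 26.18). ∠LZN = 101.2° gives ZN at -177.9° from the x-axis; with |ZN| = 17.0, N = (-23.18, 25.56). ∠ZNJ = 37.0° gives NJ at -34.90° from the x-axis; with |NJ| = 8.6, J = (-16.12, 20.64). ∠NJR = 46.7° gives JR at 98.40° from the x-axis; with |JR| = 21.5, R = (-19.26, 41.90). ∠JRE = 121.0° gives RE at 157.4° from the x-axis; with |RE| = 11.6, E = (-29.97, 46.36). Then |ZE| = |E − Z| = 31.19.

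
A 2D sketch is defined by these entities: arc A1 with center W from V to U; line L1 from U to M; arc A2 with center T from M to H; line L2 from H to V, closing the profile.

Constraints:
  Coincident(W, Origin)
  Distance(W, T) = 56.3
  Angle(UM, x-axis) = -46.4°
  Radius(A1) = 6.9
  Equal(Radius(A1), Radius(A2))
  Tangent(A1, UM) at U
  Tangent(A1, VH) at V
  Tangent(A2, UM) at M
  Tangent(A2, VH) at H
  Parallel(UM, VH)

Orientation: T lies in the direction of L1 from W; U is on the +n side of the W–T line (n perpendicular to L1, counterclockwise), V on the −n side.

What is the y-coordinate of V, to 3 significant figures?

-4.76

The slot axis is L1's direction at -46.4°, so u = (cos -46.4°, sin -46.4°) = (0.690, -0.724) and n = (−sin -46.4°, cos -46.4°) = (0.724, 0.690). W is at the origin and T lies 56.3 along u from W, so T = 56.3·u = (38.8, -40.8). Tangency of A1 to both parallel lines with radius 6.9 puts U and V at W ± 6.9·n: U = (5.00, 4.76), V = (-5.00, -4.76). So V.y = -4.76.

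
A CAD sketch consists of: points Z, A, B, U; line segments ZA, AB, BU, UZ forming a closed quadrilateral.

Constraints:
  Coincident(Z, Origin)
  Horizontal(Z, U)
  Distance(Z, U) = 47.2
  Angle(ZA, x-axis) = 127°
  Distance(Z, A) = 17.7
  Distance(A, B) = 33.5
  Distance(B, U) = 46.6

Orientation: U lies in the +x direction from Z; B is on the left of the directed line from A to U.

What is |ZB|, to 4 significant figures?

38.03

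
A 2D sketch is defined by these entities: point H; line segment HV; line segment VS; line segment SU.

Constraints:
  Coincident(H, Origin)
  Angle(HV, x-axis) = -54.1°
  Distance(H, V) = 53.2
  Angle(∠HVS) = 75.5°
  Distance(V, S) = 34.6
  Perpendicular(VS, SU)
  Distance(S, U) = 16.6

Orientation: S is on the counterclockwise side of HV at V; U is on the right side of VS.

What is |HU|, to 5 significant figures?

71.353

H is at the origin; HV runs at -54.1° with length 53.2, so V = 53.2·(cos -54.1°, sin -54.1°) = (31.195, -43.094). ∠HVS = 75.5°, so VS runs at -54.1° + (180° − 75.5°) = 50.400° from the x-axis; with |VS| = 34.6, S = V + 34.6·(cos 50.400°, sin 50.400°) = (53.250, -16.434). VS is perpendicular to SU; with |SU| = 16.6 on the right of VS, U = S + 16.6·(0.77051, -0.63742) = (66.040, -27.016). Then |HU| = |U − H| = 71.353.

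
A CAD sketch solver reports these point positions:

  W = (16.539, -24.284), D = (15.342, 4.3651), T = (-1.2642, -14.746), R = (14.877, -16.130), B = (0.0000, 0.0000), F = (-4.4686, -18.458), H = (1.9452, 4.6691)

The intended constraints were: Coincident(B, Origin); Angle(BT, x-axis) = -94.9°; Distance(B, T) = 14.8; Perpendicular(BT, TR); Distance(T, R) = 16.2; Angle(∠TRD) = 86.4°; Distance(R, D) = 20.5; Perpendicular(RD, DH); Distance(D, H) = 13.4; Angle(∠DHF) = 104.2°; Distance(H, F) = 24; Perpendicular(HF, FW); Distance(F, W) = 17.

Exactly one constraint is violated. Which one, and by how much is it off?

Distance(F, W) = 17 — off by 4.80.

B = (0.00, 0.00) ✓; BT at -94.90° ✓; |BT| = 14.80 ✓; ∠(BT, TR) = 90.00° ✓; |TR| = 16.20 ✓; ∠TRD = 86.40° ✓; |RD| = 20.50 ✓; ∠(RD, DH) = 90.00° ✓; |DH| = 13.40 ✓; ∠DHF = 104.2° ✓; |HF| = 24.00 ✓; ∠(HF, FW) = 90.00° ✓; |FW| = 21.80 ✗.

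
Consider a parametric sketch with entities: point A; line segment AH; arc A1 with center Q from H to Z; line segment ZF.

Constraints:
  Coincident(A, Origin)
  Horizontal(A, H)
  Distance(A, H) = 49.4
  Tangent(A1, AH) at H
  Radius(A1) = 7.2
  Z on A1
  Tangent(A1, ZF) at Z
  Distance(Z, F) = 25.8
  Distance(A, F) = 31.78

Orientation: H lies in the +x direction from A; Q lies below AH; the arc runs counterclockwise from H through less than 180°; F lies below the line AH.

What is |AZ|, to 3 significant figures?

44.6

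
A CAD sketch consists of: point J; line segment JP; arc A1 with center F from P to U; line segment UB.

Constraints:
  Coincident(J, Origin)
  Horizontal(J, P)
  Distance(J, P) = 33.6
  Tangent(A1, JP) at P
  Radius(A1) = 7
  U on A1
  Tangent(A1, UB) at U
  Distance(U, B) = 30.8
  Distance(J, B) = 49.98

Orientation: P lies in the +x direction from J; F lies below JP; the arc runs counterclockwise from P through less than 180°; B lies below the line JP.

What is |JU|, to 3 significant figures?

27.9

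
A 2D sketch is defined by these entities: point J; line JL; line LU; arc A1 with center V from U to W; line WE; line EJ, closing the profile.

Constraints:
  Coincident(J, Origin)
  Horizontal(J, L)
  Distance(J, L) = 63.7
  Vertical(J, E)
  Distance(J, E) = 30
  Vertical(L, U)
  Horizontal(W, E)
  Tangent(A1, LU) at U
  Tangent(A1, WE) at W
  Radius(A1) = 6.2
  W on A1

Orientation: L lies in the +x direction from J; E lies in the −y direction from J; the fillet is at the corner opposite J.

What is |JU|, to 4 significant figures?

68.00

The virtual corner opposite J is at (63.70, -30.00). Since A1 is tangent to LU there, VU ⟂ LU and tangency of A1 to WE means the radius VW is perpendicular to WE, with radius 6.2, so the center V sits 6.2 in from both sides at V = (57.50, -23.80). That places the tangent points at U = (63.70, -23.80) on LU and W = (57.50, -30.00) on WE. Then |JU| = |U − J| = 68.00.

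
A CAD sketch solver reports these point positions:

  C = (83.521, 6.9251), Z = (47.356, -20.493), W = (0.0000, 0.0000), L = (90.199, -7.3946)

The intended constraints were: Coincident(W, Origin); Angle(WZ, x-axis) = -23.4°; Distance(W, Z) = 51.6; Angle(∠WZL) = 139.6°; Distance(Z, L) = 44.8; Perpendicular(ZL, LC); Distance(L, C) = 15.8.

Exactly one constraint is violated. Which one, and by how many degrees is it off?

Perpendicular(ZL, LC) — off by 8.00°.

W = (0.00, 0.00) ✓; WZ at -23.40° ✓; |WZ| = 51.60 ✓; ∠WZL = 139.6° ✓; |ZL| = 44.80 ✓; ∠(ZL, LC) = 98.00° ✗; |LC| = 15.80 ✓.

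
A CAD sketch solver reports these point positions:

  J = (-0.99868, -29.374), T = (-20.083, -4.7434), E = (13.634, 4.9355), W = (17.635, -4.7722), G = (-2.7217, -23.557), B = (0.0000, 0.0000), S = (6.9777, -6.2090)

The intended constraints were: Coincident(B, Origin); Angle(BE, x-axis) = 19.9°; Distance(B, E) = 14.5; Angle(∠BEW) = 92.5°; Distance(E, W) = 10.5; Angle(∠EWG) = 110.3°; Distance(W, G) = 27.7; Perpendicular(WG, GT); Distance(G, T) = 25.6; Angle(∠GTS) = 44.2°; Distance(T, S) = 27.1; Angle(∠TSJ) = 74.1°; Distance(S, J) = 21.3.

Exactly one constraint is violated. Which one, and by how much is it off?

Distance(S, J) = 21.3 — off by 3.20.

B = (0.00, 0.00) ✓; BE at 19.90° ✓; |BE| = 14.50 ✓; ∠BEW = 92.50° ✓; |EW| = 10.50 ✓; ∠EWG = 110.3° ✓; |WG| = 27.70 ✓; ∠(WG, GT) = 90.00° ✓; |GT| = 25.60 ✓; ∠GTS = 44.20° ✓; |TS| = 27.10 ✓; ∠TSJ = 74.10° ✓; |SJ| = 24.50 ✗.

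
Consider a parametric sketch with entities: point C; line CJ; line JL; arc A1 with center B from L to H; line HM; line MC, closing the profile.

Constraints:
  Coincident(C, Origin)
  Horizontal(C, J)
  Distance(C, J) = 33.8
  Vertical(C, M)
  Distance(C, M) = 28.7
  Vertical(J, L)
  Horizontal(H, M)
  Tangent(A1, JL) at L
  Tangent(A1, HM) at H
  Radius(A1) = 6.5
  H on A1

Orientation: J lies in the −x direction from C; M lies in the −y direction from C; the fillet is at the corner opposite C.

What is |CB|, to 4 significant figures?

35.19

C and M share the same x with |CM| = 28.7 and M on the −y side, so M = (0.000, -28.70). The virtual corner opposite C is at (-33.80, -28.70). Tangency of A1 to JL means the radius BL is perpendicular to JL and since A1 is tangent to HM there, BH ⟂ HM, with radius 6.5, so the center B sits 6.5 in from both sides at B = (-27.30, -22.20). Then |CB| = |B − C| = 35.19.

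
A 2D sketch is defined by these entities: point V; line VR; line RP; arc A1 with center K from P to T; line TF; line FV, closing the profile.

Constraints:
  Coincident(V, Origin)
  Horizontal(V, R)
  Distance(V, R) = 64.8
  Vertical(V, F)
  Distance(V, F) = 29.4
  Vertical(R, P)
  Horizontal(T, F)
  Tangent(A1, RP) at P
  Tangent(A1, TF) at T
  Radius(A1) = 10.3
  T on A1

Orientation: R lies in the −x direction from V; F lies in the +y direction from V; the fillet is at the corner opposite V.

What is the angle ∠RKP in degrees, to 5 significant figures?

61.663°

V is at the origin; V and R share the same y with |VR| = 64.8 and R on the −x side, so R = (-64.800, 0.0000). V and F share the same x with |VF| = 29.4 and F on the +y side, so F = (0.0000, 29.400). The virtual corner opposite V is at (-64.800, 29.400). Since A1 is tangent to RP there, KP ⟂ RP and since A1 is tangent to TF there, KT ⟂ TF, with radius 10.3, so the center K sits 10.3 in from both sides at K = (-54.500, 19.100). That places the tangent points at P = (-64.800, 19.100) on RP and T = (-54.500, 29.400) on TF. Then cos ∠RKP = KR·KP / (|KR||KP|), giving 61.663°.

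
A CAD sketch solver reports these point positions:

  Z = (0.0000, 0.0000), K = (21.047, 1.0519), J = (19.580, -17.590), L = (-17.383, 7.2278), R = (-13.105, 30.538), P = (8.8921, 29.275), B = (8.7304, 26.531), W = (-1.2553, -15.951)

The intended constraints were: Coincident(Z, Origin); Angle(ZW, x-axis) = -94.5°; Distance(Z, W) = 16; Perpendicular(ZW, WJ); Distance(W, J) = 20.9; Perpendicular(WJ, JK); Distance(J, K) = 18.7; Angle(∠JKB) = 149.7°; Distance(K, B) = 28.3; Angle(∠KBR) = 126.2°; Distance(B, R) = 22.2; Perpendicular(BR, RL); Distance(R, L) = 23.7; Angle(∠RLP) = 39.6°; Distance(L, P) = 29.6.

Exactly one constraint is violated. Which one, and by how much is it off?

Distance(L, P) = 29.6 — off by 4.70.

Z = (0.00, 0.00) ✓; ZW at -94.50° ✓; |ZW| = 16.00 ✓; ∠(ZW, WJ) = 90.00° ✓; |WJ| = 20.90 ✓; ∠(WJ, JK) = 90.00° ✓; |JK| = 18.70 ✓; ∠JKB = 149.7° ✓; |KB| = 28.30 ✓; ∠KBR = 126.2° ✓; |BR| = 22.20 ✓; ∠(BR, RL) = 90.00° ✓; |RL| = 23.70 ✓; ∠RLP = 39.60° ✓; |LP| = 34.30 ✗.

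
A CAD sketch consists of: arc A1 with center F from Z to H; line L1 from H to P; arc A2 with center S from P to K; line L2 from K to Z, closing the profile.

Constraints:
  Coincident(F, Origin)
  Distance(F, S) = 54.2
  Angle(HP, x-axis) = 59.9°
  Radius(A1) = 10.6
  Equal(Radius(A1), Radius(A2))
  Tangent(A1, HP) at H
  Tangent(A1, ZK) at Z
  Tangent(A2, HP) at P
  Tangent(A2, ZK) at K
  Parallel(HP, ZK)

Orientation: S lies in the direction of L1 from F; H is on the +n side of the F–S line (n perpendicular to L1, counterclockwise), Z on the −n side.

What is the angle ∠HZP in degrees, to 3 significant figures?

68.6°

The slot axis is L1's direction at 59.9°, so u = (cos 59.9°, sin 59.9°) = (0.502, 0.865) and n = (−sin 59.9°, cos 59.9°) = (-0.865, 0.502). F is at the origin and S lies 54.2 along u from F, so S = 54.2·u = (27.2, 46.9). Tangency of A1 to both parallel lines with radius 10.6 puts H and Z at F ± 10.6·n: H = (-9.17, 5.32), Z = (9.17, -5.32). Equal radii place P and K the same way about S: P = S + 10.6·n = (18.0, 52.2), K = S − 10.6·n = (36.4, 41.6). Then cos ∠HZP = ZH·ZP / (|ZH||ZP|), giving 68.6°.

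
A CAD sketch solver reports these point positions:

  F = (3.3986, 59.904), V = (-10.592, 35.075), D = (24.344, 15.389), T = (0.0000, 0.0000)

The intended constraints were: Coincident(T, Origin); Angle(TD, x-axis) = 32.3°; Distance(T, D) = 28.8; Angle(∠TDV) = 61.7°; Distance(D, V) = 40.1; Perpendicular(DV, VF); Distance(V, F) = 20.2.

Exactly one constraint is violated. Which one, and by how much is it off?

Distance(V, F) = 20.2 — off by 8.30.

T = (0.00, 0.00) ✓; TD at 32.30° ✓; |TD| = 28.80 ✓; ∠TDV = 61.70° ✓; |DV| = 40.10 ✓; ∠(DV, VF) = 90.00° ✓; |VF| = 28.50 ✗.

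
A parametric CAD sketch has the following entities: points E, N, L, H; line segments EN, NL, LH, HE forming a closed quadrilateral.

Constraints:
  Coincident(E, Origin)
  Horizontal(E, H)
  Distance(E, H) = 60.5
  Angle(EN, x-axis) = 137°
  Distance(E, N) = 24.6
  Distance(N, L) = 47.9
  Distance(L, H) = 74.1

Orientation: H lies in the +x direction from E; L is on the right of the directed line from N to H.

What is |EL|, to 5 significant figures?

30.789

E is at the origin; E and H share the same y with |EH| = 60.5 and H in +x, so H = (60.5, 0). EN runs at 137.0° with |EN| = 24.6, so N = (-17.991, 16.777). L is determined by |NL| = 47.9 and |LH| = 74.1 together: it lies at the intersection of circle(N, 47.9) and circle(H, 74.1). With |NH| = 80.264, the foot of the radical line on NH is 20.220 from N and the perpendicular offset is √(47.9² − 20.220²) = 43.423. Taking the right-of-NH solution: L = (-7.2939, -29.913).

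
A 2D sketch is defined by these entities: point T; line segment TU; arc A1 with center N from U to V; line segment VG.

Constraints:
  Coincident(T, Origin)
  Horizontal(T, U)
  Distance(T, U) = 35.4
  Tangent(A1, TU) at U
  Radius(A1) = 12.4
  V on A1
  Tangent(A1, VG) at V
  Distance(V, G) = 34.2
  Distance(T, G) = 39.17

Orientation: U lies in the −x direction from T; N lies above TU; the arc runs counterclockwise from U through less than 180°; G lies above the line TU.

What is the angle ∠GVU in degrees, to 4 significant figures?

147.7°

T is at the origin; T and U share the same y with |TU| = 35.4 and U on the −x side, so U = (-35.40, 0.000). Tangency of A1 to TU means the radius NU is perpendicular to TU, so N = U + (0, 12.4) = (-35.40, 12.40). Since NV ⟂ VG (tangency), |NG| = √(12.4² + 34.2²) = 36.38 regardless of where V sits on A1. So G lies on both circle(T, 39.17) and circle(N, 36.38); the above-TU intersection is G = (-9.543, 37.99). V is the foot of the tangent from G: V = (-24.20, 7.087).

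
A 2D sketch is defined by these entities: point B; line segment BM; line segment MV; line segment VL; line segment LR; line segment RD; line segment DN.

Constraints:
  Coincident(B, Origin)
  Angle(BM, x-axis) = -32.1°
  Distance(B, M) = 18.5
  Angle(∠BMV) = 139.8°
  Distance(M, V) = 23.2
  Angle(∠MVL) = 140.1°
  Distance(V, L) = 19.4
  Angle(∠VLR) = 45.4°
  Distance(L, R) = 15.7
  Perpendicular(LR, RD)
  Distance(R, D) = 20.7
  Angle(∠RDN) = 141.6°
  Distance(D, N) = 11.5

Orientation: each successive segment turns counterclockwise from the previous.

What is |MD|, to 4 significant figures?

21.53

B is at the origin; BM runs at -32.1° with length 18.5, so M = (15.67, -9.831). ∠BMV = 139.8° gives MV at 8.100° from the x-axis; with |MV| = 23.2, V = (38.64, -6.562). ∠MVL = 140.1° gives VL at 48.00° from the x-axis; with |VL| = 19.4, L = (51.62, 7.855). ∠VLR = 45.4° gives LR at -177.4° from the x-axis; with |LR| = 15.7, R = (35.94, 7.143). The perpendicularity gives RD at right angles to LR, so RD runs at -87.40°; with |RD| = 20.7, D = (36.88, -13.54). Then |MD| = |D − M| = 21.53.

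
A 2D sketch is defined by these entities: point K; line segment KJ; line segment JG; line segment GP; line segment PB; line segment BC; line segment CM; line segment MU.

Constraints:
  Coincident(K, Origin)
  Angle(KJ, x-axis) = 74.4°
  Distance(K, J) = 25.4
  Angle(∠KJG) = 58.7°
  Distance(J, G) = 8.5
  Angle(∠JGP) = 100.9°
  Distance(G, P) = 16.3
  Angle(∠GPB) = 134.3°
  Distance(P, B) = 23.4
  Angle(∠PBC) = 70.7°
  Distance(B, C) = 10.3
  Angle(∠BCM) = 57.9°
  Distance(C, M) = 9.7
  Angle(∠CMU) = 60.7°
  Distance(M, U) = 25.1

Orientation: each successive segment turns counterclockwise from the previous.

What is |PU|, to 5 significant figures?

38.762

K is at the origin; KJ runs at 74.4° with length 25.4, so J = (6.8306, 24.464). ∠KJG = 58.7° gives JG at -164.30° from the x-axis; with |JG| = 8.5, G = (-1.3523, 22.164). ∠JGP = 100.9° gives GP at -85.200° from the x-axis; with |GP| = 16.3, P = (0.011632, 5.9214). ∠GPB = 134.3° gives PB at -39.500° from the x-axis; with |PB| = 23.4, B = (18.068, -8.9628). ∠PBC = 70.7° gives BC at 69.800° from the x-axis; with |BC| = 10.3, C = (21.624, 0.70364). ∠BCM = 57.9° gives CM at -168.10° from the x-axis; with |CM| = 9.7, M = (12.133, -1.2965). ∠CMU = 60.7° gives MU at -48.800° from the x-axis; with |MU| = 25.1, U = (28.666, -20.182). Then |PU| = |U − P| = 38.762.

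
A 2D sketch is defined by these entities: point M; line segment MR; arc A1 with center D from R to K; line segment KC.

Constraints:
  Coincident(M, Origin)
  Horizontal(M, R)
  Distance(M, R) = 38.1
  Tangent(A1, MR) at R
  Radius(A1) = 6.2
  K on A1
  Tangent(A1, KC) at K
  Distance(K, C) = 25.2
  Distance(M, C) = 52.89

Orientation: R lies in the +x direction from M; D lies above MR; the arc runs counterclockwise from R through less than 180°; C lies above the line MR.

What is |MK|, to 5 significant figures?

44.784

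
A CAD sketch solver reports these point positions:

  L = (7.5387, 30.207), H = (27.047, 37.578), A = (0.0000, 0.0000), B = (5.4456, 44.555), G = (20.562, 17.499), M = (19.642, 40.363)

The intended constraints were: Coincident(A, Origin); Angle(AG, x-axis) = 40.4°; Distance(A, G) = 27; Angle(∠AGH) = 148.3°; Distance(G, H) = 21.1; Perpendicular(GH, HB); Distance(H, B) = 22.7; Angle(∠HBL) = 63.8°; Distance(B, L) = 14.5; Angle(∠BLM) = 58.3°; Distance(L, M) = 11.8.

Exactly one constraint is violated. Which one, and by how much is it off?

Distance(L, M) = 11.8 — off by 4.00.

A = (0.00, 0.00) ✓; AG at 40.40° ✓; |AG| = 27.00 ✓; ∠AGH = 148.3° ✓; |GH| = 21.10 ✓; ∠(GH, HB) = 90.00° ✓; |HB| = 22.70 ✓; ∠HBL = 63.80° ✓; |BL| = 14.50 ✓; ∠BLM = 58.30° ✓; |LM| = 15.80 ✗.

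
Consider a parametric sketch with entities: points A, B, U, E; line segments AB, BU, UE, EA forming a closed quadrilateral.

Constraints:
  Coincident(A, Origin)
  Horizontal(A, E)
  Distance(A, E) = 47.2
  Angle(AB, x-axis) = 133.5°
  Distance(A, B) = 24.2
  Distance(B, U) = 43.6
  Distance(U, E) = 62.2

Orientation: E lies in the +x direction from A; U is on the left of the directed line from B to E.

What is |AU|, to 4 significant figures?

52.16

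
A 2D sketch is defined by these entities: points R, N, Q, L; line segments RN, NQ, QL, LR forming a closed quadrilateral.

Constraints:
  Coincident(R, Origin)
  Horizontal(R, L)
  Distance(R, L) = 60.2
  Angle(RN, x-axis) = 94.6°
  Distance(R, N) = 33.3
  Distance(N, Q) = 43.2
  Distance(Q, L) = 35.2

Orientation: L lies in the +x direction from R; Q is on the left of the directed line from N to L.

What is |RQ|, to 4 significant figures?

49.71

R is at the origin; RL is horizontal with |RL| = 60.2 and L in +x, so L = (60.2, 0). RN runs at 94.6° with |RN| = 33.3, so N = (-2.671, 33.19). Q is determined by |NQ| = 43.2 and |QL| = 35.2 together: it lies at the intersection of circle(N, 43.2) and circle(L, 35.2). With |NL| = 71.09, the foot of the radical line on NL is 39.96 from N and the perpendicular offset is √(43.2² − 39.96²) = 16.42. Taking the left-of-NL solution: Q = (40.33, 29.06).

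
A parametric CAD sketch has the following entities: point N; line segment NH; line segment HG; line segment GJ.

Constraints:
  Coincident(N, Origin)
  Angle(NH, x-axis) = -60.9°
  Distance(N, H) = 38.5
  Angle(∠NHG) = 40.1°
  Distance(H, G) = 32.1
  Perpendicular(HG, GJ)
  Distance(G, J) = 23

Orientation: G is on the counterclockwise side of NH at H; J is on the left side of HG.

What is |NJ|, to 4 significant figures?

3.203

N is at the origin; NH runs at -60.9° with length 38.5, so H = 38.5·(cos -60.9°, sin -60.9°) = (18.72, -33.64). ∠NHG = 40.1°, so HG runs at -60.9° + (180° − 40.1°) = 79.00° from the x-axis; with |HG| = 32.1, G = H + 32.1·(cos 79.00°, sin 79.00°) = (24.85, -2.130). HG is perpendicular to GJ; with |GJ| = 23.0 on the left of HG, J = G + 23.0·(-0.9816, 0.1908) = (2.271, 2.259). Then |NJ| = |J − N| = 3.203.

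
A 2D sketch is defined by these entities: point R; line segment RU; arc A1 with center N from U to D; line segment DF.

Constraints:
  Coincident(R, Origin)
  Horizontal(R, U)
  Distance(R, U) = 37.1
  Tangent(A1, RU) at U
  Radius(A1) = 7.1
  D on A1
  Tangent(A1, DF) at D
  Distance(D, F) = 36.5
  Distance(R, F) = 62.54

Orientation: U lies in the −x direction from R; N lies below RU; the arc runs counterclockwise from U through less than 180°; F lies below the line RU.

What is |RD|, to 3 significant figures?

44.7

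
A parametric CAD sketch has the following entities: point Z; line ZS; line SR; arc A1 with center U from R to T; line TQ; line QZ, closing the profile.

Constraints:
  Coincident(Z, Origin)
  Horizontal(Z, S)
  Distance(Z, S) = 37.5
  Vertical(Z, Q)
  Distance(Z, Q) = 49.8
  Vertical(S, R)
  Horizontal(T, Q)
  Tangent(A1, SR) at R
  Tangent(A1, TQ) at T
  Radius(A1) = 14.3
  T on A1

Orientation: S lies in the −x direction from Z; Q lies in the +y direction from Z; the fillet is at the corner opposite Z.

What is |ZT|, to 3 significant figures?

54.9

The virtual corner opposite Z is at (-37.5, 49.8). Tangency of A1 to SR means the radius UR is perpendicular to SR and the tangent condition forces UT to be normal to TQ, with radius 14.3, so the center U sits 14.3 in from both sides at U = (-23.2, 35.5). That places the tangent points at R = (-37.5, 35.5) on SR and T = (-23.2, 49.8) on TQ. Then |ZT| = |T − Z| = 54.9.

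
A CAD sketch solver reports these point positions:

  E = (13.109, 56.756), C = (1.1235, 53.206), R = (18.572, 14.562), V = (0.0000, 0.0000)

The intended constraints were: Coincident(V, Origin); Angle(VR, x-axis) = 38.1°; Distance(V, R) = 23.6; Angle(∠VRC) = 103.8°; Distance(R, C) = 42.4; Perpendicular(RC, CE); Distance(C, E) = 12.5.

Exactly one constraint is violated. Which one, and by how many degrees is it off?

Perpendicular(RC, CE) — off by 7.80°.

V = (0.00, 0.00) ✓; VR at 38.10° ✓; |VR| = 23.60 ✓; ∠VRC = 103.8° ✓; |RC| = 42.40 ✓; ∠(RC, CE) = 97.80° ✗; |CE| = 12.50 ✓.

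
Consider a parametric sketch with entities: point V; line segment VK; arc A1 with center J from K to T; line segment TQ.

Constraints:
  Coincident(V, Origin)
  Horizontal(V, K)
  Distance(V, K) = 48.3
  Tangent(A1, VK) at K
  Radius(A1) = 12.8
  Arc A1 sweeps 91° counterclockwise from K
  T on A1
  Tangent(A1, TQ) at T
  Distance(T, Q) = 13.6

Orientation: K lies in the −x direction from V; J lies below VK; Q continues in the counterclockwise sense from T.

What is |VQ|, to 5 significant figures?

66.428

V is at the origin; VK is horizontal with |VK| = 48.3 and K on the −x side, so K = (-48.300, 0.0000). Since A1 is tangent to VK there, JK ⟂ VK, so J = K + (0, -12.8) = (-48.300, -12.800). On A1, K sits at bearing 90° from J; a 91° counterclockwise sweep puts T at bearing 181°, so T = J + 12.8·(cos 181°, sin 181°) = (-61.098, -13.023). The tangent condition forces JT to be normal to TQ, so TQ runs along (−sin 181°, cos 181°); with |TQ| = 13.6, Q = (-60.861, -26.621). Then |VQ| = |Q − V| = 66.428.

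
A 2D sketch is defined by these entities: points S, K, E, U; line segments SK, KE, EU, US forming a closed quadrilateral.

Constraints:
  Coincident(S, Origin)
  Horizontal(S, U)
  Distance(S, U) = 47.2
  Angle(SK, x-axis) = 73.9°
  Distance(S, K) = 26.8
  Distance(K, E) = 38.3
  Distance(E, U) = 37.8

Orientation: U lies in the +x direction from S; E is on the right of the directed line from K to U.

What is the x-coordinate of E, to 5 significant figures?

11.470

Checks: |KE| = 38.30 ✓; |EU| = 37.80 ✓.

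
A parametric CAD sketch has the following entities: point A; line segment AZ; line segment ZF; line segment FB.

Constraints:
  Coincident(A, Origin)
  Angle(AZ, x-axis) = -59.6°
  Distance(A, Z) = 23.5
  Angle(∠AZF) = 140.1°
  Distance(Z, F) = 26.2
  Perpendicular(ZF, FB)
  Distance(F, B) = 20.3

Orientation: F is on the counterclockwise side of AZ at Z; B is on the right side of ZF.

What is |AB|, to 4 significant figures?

56.63

A is at the origin; AZ runs at -59.6° with length 23.5, so Z = 23.5·(cos -59.6°, sin -59.6°) = (11.89, -20.27). ∠AZF = 140.1°, so ZF runs at -59.6° + (180° − 140.1°) = -19.70° from the x-axis; with |ZF| = 26.2, F = Z + 26.2·(cos -19.70°, sin -19.70°) = (36.56, -29.10). ZF is perpendicular to FB; with |FB| = 20.3 on the right of ZF, B = F + 20.3·(-0.3371, -0.9415) = (29.72, -48.21). Then |AB| = |B − A| = 56.63.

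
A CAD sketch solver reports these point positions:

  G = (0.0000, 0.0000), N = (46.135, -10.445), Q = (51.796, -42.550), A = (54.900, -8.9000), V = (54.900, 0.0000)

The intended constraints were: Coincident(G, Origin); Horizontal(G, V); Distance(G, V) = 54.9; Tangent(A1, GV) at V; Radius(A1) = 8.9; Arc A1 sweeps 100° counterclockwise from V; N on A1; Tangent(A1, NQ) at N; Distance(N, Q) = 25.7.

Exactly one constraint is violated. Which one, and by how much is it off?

Distance(N, Q) = 25.7 — off by 6.90.

G = (0.00, 0.00) ✓; G.y = 0.00, V.y = 0.00 ✓; |GV| = 54.90 ✓; ∠(AV, VG) = 90.00° ✓; |AV| = 8.900 ✓; bearing(A→N) − bearing(A→V) = 100.0° ✓; |AN| = 8.900 ✓; ∠(AN, NQ) = 90.00° ✓; |NQ| = 32.60 ✗.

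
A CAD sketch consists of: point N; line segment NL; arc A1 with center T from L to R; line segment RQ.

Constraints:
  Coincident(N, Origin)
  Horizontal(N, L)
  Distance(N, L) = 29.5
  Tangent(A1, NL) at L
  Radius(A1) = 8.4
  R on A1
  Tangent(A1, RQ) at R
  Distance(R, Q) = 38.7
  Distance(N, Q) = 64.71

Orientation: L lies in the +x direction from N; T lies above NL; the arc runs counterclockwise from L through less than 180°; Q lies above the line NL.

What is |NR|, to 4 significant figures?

38.09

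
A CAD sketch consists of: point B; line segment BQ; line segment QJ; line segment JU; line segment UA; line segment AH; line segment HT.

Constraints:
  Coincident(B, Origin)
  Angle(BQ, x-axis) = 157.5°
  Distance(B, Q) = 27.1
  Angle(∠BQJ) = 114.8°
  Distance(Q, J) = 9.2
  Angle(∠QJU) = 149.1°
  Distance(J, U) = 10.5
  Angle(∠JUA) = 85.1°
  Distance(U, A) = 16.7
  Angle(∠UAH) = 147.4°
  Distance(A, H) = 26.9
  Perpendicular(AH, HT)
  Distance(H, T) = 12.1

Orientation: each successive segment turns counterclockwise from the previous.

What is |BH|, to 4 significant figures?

6.711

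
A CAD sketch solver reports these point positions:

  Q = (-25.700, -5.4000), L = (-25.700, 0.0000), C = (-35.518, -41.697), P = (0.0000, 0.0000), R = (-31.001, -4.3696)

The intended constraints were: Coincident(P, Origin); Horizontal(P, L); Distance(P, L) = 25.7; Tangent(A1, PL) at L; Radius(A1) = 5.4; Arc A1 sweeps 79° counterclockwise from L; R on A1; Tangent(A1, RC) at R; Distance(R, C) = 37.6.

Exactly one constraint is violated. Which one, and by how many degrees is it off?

Tangent(A1, RC) at R — off by 4.10°.

P = (0.00, 0.00) ✓; P.y = 0.00, L.y = 0.00 ✓; |PL| = 25.70 ✓; ∠(QL, LP) = 90.00° ✓; |QL| = 5.400 ✓; bearing(Q→R) − bearing(Q→L) = 79.00° ✓; |QR| = 5.400 ✓; ∠(QR, RC) = 85.90° ✗; |RC| = 37.60 ✓.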